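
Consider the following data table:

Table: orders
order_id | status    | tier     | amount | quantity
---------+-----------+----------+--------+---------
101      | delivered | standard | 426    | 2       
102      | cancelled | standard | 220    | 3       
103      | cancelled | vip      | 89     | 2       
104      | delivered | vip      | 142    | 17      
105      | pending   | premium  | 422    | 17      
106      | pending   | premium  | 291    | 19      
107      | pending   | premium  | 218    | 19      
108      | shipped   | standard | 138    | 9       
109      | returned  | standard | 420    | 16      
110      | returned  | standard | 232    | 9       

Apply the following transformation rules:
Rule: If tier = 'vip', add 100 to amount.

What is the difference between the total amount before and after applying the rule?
200

Step 1: Original sum of amount = 2598
Step 2: 2 records have tier = 'vip'
Step 3: Each affected record changes by 100
Step 4: Total change = 2 × 100 = 200
Step 5: New sum = 2598 + 200 = 2798
Step 6: Difference = |2798 - 2598| = 200
        (Sum increased by 200)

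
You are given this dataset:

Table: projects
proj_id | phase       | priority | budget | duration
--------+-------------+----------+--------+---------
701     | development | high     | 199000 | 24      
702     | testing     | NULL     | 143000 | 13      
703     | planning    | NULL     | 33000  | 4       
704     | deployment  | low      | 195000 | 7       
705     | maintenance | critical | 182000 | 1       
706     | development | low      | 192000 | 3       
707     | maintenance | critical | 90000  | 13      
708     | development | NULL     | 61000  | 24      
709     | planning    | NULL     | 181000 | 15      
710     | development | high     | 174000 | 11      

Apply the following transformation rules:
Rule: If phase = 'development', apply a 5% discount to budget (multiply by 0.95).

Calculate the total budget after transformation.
1418700.0

Step 1: Records with phase = 'development' have total budget = 626000
Step 2: Apply multiplier: 626000 × 0.95 = 594700.0
Step 3: Other records total: 824000
Step 4: Final sum = 594700.0 + 824000 = 1418700.0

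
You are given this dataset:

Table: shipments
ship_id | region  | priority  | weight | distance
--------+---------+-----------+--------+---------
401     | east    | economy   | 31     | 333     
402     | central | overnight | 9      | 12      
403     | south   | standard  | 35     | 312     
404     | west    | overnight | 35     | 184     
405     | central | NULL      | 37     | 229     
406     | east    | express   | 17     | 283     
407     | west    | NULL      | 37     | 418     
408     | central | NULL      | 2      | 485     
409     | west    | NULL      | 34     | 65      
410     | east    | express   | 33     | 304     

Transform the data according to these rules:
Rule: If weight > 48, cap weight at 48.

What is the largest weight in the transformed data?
37

Step 1: Original maximum weight = 37
Step 2: Check cap of 48 against maximum
Step 3: No records exceed the cap (max 37 <= cap 48), so no capping applies
Step 4: Maximum after transformation = 37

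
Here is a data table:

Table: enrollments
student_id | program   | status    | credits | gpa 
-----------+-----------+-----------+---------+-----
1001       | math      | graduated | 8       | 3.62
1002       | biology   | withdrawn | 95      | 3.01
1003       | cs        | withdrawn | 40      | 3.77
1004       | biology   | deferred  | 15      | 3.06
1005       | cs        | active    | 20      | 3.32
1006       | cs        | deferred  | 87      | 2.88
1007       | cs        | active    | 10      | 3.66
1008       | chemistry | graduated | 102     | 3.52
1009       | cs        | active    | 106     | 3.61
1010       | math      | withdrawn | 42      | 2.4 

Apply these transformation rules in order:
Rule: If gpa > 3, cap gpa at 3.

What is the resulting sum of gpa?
29.28

Step 1: 8 records have gpa > 3
Step 2: These records originally summed to 27.57
Step 3: After capping: 8 × 3 = 24
Step 4: Unaffected records sum: 5.28
Step 5: Final sum = 24 + 5.28 = 29.28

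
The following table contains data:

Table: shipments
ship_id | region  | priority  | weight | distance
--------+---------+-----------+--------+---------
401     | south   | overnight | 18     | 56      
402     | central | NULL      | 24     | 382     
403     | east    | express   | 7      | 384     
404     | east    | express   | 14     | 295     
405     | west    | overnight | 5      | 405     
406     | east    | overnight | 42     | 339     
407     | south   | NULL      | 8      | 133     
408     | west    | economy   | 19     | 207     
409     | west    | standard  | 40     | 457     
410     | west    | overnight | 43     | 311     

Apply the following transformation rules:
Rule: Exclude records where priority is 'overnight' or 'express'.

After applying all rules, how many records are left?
4

Step 1: Count records to exclude
  - 4 (overnight) + 2 (express) = 6 records
Step 2: Total records: 10
Step 3: Remaining = 10 - 6 = 4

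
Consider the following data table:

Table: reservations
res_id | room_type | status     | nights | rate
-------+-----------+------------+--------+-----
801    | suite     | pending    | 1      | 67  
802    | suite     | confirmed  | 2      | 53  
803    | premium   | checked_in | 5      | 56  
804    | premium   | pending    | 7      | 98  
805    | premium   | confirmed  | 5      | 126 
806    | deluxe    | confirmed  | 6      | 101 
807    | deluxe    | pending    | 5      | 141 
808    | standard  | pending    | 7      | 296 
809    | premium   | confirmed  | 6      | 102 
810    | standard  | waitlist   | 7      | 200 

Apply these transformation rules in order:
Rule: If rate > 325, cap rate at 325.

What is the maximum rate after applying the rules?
296

Step 1: Original maximum rate = 296
Step 2: Check cap of 325 against maximum
Step 3: No records exceed the cap (max 296 <= cap 325), so no capping applies
Step 4: Maximum after transformation = 296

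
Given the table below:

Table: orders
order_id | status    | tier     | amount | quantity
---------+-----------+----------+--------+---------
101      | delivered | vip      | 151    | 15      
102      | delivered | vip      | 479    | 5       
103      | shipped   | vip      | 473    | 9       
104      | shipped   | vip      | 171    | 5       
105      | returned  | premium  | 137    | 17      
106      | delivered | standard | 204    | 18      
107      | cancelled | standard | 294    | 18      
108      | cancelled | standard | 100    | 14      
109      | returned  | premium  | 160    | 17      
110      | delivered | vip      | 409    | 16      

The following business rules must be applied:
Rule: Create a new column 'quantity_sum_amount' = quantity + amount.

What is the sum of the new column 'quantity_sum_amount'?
2712

Step 1: For each record, compute quantity + amount
Example calculations:
  15 + 151 = 166
  5 + 479 = 484
  9 + 473 = 482
  ...
Step 2: Sum all derived values
Step 3: Total = 2712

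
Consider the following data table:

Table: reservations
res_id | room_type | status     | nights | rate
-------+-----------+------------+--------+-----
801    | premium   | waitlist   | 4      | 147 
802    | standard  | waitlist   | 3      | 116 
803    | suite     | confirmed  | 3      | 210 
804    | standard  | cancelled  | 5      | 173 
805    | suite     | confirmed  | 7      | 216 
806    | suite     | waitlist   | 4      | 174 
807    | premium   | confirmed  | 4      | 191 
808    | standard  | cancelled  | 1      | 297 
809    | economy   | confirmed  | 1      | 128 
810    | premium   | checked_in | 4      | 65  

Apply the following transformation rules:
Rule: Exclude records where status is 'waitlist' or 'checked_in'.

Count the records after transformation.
6

Step 1: Count records to exclude
  - 3 (waitlist) + 1 (checked_in) = 4 records
Step 2: Total records: 10
Step 3: Remaining = 10 - 4 = 6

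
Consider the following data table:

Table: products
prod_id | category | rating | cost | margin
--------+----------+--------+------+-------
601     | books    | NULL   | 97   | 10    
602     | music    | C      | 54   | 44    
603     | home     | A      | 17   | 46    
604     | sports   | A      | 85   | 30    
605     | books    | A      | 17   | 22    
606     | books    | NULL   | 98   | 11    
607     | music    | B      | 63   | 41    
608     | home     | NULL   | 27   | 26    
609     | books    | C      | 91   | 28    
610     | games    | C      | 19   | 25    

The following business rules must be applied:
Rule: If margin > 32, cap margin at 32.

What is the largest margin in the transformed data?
32

Step 1: Original maximum margin = 46
Step 2: Apply cap at 32
Step 3: 3 records had margin > 32 and were capped
Step 4: Maximum after transformation = 32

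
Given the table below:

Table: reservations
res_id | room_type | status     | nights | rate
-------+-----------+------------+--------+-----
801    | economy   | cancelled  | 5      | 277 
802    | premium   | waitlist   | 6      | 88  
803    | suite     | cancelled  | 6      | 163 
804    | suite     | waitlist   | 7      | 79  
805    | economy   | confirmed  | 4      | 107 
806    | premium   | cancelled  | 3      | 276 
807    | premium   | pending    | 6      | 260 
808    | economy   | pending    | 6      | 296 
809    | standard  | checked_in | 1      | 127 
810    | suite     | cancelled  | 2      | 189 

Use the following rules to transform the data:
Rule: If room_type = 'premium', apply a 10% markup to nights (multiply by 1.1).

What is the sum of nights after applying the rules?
47.5

Step 1: Records with room_type = 'premium' have total nights = 15
Step 2: Apply multiplier: 15 × 1.1 = 16.5
Step 3: Other records total: 31
Step 4: Final sum = 16.5 + 31 = 47.5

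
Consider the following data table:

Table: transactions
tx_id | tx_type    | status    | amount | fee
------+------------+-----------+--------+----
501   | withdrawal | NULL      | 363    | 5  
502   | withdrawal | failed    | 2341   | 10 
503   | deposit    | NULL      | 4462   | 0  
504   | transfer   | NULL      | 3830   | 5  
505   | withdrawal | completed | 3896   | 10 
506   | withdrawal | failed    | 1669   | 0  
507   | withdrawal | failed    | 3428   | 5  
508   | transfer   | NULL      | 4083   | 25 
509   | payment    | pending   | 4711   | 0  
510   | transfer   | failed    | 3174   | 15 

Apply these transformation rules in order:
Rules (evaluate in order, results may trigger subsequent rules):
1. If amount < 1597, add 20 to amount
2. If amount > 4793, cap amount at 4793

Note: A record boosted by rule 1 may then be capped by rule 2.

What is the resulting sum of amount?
31977

Step 1: Apply rule 1 to records with amount < 1597
  - 1 records get bonus of 20
  - Of these, 0 records then exceed 4793 and get capped
Step 2: Apply rule 2 to records with amount > 4793
  - 0 records (original) are capped
Step 3: Calculate final sum = 31977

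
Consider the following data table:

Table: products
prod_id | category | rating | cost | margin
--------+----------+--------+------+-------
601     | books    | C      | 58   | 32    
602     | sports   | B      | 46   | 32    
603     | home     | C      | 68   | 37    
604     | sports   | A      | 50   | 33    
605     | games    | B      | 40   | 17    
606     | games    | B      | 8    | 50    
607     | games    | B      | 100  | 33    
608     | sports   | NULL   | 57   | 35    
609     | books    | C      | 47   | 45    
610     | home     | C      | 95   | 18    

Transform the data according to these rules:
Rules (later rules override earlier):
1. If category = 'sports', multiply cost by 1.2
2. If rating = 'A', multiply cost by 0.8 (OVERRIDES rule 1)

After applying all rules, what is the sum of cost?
579.6

Step 1: Rule 2 takes priority for records with rating = 'A'
  - 1 records: 50 × 0.8 = 40.0
Step 2: Rule 1 applies to remaining records with category = 'sports'
  - 2 records: 103 × 1.2 = 123.6
Step 3: Other records unchanged: 416
Step 4: Final sum = 40.0 + 123.6 + 416 = 579.6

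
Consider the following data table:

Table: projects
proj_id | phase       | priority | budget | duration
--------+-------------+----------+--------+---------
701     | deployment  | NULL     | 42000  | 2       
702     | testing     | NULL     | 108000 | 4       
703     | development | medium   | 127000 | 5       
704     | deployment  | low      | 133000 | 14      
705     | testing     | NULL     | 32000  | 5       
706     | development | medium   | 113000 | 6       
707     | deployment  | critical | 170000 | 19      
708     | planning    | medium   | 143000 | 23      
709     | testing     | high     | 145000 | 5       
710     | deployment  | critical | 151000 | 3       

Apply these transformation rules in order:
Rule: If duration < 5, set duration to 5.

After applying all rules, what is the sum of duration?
92

Step 1: 3 records have duration < 5
Step 2: These records originally summed to 9
Step 3: After setting to minimum: 3 × 5 = 15
Step 4: Unaffected records sum: 77
Step 5: Final sum = 15 + 77 = 92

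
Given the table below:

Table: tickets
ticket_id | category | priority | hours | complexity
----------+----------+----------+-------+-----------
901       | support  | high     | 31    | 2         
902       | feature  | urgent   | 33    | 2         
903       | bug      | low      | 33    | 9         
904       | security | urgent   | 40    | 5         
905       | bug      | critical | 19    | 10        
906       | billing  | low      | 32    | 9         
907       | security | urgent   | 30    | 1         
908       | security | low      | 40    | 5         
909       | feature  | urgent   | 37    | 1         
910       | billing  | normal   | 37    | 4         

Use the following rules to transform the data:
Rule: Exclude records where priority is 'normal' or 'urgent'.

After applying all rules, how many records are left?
5

Step 1: Count records to exclude
  - 1 (normal) + 4 (urgent) = 5 records
Step 2: Total records: 10
Step 3: Remaining = 10 - 5 = 5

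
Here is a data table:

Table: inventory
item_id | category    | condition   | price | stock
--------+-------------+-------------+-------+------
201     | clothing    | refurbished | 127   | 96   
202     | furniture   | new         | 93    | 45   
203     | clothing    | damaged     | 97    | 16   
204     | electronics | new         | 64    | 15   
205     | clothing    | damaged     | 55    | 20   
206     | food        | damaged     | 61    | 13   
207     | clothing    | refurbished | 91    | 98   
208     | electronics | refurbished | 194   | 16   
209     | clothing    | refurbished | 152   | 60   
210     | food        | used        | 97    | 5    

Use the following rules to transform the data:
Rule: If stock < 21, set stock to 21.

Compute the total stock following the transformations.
425

Step 1: 6 records have stock < 21
Step 2: These records originally summed to 85
Step 3: After setting to minimum: 6 × 21 = 126
Step 4: Unaffected records sum: 299
Step 5: Final sum = 126 + 299 = 425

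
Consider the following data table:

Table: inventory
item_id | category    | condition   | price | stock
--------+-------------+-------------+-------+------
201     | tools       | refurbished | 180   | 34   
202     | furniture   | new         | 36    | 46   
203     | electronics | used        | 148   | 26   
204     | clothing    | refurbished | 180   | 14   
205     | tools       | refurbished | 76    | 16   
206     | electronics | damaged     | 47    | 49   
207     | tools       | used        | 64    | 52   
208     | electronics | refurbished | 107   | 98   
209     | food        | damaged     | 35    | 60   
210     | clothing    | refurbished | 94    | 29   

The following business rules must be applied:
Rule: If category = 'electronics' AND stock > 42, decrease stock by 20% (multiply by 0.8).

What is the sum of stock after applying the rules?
394.6

Step 1: Find records where category = 'electronics' AND stock > 42
Step 2: 2 records match, summing to 147
Step 3: After multiplier: 147 × 0.8 = 117.6
Step 4: Unaffected records sum: 277
Step 5: Final sum = 117.6 + 277 = 394.6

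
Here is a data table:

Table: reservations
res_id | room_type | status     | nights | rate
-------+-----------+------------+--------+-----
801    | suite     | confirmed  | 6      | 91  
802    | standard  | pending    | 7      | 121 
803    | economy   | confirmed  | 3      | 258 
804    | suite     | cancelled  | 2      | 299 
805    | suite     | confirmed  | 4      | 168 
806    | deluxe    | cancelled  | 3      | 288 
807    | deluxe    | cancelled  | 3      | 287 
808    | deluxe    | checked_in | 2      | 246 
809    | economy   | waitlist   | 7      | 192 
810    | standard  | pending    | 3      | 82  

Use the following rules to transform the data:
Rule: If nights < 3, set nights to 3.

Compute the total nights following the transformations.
42

Step 1: 2 records have nights < 3
Step 2: These records originally summed to 4
Step 3: After setting to minimum: 2 × 3 = 6
Step 4: Unaffected records sum: 36
Step 5: Final sum = 6 + 36 = 42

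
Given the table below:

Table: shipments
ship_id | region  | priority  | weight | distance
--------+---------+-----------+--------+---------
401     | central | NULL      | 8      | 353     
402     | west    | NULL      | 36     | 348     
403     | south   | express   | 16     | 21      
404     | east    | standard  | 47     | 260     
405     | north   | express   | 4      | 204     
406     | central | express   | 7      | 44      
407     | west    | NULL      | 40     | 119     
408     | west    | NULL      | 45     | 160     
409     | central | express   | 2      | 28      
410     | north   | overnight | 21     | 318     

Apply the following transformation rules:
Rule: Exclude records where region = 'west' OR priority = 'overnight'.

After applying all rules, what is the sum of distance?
910

Step 1: Find records where region = 'west' OR priority = 'overnight'
Step 2: 4 records match, summing to 945
Step 3: Original sum: 1855
Step 4: Remaining sum = 1855 - 945 = 910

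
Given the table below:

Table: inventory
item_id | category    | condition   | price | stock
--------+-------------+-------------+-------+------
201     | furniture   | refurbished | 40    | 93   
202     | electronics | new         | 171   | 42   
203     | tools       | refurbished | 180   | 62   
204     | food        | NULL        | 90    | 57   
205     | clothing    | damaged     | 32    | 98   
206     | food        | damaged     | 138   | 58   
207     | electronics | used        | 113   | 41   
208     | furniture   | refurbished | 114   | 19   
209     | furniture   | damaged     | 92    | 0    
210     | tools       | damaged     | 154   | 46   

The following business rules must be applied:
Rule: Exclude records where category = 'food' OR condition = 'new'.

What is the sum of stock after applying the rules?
359

Step 1: Find records where category = 'food' OR condition = 'new'
Step 2: 3 records match, summing to 157
Step 3: Original sum: 516
Step 4: Remaining sum = 516 - 157 = 359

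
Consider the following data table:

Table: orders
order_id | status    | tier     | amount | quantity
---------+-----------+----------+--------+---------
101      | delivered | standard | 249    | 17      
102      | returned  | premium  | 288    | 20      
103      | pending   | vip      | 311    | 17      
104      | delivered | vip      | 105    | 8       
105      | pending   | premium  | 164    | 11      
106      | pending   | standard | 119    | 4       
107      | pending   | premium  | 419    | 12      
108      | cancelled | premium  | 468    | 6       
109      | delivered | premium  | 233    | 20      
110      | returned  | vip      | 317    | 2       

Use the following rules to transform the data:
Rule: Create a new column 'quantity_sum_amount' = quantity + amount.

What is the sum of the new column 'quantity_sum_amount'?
2790

Step 1: For each record, compute quantity + amount
Example calculations:
  17 + 249 = 266
  20 + 288 = 308
  17 + 311 = 328
  ...
Step 2: Sum all derived values
Step 3: Total = 2790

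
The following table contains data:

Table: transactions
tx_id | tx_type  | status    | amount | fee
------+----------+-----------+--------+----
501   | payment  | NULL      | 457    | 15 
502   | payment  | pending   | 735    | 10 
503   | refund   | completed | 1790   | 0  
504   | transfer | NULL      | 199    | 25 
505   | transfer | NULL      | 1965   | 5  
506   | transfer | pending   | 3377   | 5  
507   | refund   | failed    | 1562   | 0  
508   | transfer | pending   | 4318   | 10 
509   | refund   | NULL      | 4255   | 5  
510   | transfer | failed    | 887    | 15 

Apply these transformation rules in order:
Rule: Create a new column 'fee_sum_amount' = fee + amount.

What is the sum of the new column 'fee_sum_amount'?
19635

Step 1: For each record, compute fee + amount
Example calculations:
  15 + 457 = 472
  10 + 735 = 745
  0 + 1790 = 1790
  ...
Step 2: Sum all derived values
Step 3: Total = 19635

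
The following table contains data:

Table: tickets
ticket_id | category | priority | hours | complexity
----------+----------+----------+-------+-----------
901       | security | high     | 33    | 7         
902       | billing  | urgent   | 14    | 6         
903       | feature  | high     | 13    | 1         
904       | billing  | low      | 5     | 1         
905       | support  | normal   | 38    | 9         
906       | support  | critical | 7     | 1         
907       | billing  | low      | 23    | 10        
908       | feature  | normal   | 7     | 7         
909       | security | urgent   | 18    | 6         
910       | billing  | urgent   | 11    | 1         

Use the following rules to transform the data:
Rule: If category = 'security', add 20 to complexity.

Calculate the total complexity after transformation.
89

Step 1: Count records where category = 'security': 2
Step 2: Total bonus added: 2 × 20 = 40
Step 3: Original sum of complexity: 49
Step 4: Final sum = 49 + 40 = 89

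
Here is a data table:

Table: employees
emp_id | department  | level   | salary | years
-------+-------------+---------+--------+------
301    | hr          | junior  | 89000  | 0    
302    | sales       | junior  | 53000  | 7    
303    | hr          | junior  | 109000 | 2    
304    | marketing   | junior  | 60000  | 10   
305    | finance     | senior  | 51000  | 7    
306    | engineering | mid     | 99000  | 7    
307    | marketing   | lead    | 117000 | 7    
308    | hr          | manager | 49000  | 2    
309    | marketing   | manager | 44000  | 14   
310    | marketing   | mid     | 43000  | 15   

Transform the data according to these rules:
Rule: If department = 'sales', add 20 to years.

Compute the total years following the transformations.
91

Step 1: Count records where department = 'sales': 1
Step 2: Total bonus added: 1 × 20 = 20
Step 3: Original sum of years: 71
Step 4: Final sum = 71 + 20 = 91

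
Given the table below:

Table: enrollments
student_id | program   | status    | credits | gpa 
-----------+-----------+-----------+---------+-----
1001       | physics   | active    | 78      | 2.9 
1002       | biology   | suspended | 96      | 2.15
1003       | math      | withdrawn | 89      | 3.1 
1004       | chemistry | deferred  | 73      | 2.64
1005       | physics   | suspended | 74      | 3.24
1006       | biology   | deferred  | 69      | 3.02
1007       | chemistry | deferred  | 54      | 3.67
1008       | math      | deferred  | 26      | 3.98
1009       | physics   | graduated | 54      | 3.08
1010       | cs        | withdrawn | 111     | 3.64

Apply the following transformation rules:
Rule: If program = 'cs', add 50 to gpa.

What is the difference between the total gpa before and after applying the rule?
50.0

Step 1: Original sum of gpa = 31.42
Step 2: 1 records have program = 'cs'
Step 3: Each affected record changes by 50
Step 4: Total change = 1 × 50 = 50
Step 5: New sum = 31.42 + 50 = 81.42
Step 6: Difference = |81.42 - 31.42| = 50.0
        (Sum increased by 50.0)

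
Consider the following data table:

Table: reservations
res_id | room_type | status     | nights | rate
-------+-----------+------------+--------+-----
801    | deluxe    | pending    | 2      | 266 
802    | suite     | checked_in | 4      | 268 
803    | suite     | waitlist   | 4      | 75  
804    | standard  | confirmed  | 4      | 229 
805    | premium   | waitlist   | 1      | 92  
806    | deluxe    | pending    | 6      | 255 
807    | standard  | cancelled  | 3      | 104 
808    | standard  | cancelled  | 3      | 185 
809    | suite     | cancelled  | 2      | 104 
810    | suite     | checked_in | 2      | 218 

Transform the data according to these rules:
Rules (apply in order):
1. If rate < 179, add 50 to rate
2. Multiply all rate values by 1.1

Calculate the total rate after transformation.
2195.6

Step 1: Apply Rule 1 - Add 50 to records with rate < 179
  - 4 records affected: 375 + (4 × 50) = 575
  - Unaffected records: 1421
  - Sum after Rule 1: 1996
Step 2: Apply Rule 2 - Multiply all by 1.1
  - 1996 × 1.1 = 2195.6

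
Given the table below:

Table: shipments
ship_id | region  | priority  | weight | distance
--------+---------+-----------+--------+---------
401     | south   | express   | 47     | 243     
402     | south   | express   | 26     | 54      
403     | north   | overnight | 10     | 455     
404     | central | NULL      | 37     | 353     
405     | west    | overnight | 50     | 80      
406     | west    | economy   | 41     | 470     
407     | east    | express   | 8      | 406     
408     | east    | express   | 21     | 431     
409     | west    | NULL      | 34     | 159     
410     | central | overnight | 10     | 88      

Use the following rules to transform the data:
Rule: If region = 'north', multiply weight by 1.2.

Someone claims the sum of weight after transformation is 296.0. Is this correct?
No, the correct result is 286.0.

Step 1: Calculate the correct sum after transformation
Step 2: Apply multiplier 1.2 to records where region = 'north'
Step 3: Correct result = 286.0
Step 4: Claimed result = 296.0
Step 5: 286.0 ≠ 296.0
Conclusion: The claimed result is incorrect. The correct answer is 286.0.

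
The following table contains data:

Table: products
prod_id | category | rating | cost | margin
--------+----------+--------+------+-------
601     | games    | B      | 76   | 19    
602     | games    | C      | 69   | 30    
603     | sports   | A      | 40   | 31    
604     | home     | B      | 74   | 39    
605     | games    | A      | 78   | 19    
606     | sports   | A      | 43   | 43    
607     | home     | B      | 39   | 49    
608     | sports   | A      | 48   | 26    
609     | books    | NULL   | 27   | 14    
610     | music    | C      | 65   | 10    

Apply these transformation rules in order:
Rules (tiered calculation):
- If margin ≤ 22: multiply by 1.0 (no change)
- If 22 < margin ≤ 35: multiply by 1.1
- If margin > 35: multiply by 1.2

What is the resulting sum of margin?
314.9

Step 1: Tier 1 (margin ≤ 22): 4 records, sum = 62 × 1.0 = 62.0
Step 2: Tier 2 (22 < margin ≤ 35): 3 records, sum = 87 × 1.1 = 95.7
Step 3: Tier 3 (margin > 35): 3 records, sum = 131 × 1.2 = 157.2
Step 4: Final sum = 62.0 + 95.7 + 157.2 = 314.9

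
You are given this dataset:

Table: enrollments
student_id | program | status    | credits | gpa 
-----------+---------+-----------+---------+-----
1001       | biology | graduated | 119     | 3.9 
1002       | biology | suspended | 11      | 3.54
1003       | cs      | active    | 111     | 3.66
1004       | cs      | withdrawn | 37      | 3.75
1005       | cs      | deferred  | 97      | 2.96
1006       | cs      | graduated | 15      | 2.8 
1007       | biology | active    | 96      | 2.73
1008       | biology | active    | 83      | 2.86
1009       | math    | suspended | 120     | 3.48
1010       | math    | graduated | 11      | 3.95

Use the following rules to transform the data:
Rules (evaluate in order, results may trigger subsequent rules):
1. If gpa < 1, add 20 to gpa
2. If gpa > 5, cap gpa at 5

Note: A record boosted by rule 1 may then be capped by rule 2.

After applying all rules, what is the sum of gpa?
33.63

Step 1: Apply rule 1 to records with gpa < 1
  - 0 records get bonus of 20
  - Of these, 0 records then exceed 5 and get capped
Step 2: Apply rule 2 to records with gpa > 5
  - 0 records (original) are capped
Step 3: Calculate final sum = 33.63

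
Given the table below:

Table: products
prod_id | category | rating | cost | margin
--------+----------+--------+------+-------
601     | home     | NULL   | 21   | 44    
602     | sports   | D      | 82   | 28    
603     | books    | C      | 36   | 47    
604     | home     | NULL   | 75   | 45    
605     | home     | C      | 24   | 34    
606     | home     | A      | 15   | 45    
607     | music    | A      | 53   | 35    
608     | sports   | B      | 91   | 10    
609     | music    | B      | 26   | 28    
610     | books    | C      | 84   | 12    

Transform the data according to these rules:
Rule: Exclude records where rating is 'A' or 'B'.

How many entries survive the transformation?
6

Step 1: Count records to exclude
  - 2 (A) + 2 (B) = 4 records
Step 2: Total records: 10
Step 3: Remaining = 10 - 4 = 6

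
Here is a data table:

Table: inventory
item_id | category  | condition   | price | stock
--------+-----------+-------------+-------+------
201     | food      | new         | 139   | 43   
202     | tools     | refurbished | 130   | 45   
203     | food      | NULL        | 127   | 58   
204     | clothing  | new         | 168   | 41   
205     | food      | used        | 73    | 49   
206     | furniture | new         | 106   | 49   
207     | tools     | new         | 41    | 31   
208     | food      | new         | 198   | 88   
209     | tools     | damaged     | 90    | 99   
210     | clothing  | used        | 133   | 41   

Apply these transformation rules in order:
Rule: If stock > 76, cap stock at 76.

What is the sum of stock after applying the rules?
509

Step 1: 2 records have stock > 76
Step 2: These records originally summed to 187
Step 3: After capping: 2 × 76 = 152
Step 4: Unaffected records sum: 357
Step 5: Final sum = 152 + 357 = 509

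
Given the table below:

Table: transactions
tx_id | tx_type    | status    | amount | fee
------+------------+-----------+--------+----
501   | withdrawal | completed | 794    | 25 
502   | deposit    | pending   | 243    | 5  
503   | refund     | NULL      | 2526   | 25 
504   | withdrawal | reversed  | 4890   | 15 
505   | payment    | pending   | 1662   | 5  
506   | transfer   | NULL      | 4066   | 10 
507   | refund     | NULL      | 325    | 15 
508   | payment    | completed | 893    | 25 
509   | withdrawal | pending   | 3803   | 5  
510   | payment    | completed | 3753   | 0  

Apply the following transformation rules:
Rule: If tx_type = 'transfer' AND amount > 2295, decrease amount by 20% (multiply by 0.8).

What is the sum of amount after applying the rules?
22141.8

Step 1: Find records where tx_type = 'transfer' AND amount > 2295
Step 2: 1 records match, summing to 4066
Step 3: After multiplier: 4066 × 0.8 = 3252.8
Step 4: Unaffected records sum: 18889
Step 5: Final sum = 3252.8 + 18889 = 22141.8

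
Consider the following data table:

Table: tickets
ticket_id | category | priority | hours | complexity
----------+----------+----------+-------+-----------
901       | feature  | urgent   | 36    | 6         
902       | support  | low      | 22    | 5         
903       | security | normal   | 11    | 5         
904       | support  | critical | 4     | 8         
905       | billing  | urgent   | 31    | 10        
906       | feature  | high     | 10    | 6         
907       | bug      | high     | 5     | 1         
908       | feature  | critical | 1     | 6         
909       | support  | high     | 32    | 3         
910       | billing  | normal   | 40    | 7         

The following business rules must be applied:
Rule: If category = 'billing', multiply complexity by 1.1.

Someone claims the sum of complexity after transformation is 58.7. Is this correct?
Yes, the result is correct.

Step 1: Calculate the correct sum after transformation
Step 2: Apply multiplier 1.1 to records where category = 'billing'
Step 3: Correct result = 58.7
Step 4: Claimed result = 58.7
Step 5: 58.7 = 58.7 ✓
Conclusion: The claimed result is correct.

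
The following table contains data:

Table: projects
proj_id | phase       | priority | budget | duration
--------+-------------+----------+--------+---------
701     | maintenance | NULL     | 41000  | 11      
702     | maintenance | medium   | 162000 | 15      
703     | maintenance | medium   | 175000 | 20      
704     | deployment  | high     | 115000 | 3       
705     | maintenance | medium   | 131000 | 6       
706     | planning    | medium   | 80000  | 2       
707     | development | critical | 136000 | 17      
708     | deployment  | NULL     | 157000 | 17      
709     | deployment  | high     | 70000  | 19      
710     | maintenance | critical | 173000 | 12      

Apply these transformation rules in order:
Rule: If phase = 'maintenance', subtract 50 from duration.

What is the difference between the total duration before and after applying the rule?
250

Step 1: Original sum of duration = 122
Step 2: 5 records have phase = 'maintenance'
Step 3: Each affected record changes by -50
Step 4: Total change = 5 × -50 = -250
Step 5: New sum = 122 + -250 = -128
Step 6: Difference = |-128 - 122| = 250
        (Sum decreased by 250)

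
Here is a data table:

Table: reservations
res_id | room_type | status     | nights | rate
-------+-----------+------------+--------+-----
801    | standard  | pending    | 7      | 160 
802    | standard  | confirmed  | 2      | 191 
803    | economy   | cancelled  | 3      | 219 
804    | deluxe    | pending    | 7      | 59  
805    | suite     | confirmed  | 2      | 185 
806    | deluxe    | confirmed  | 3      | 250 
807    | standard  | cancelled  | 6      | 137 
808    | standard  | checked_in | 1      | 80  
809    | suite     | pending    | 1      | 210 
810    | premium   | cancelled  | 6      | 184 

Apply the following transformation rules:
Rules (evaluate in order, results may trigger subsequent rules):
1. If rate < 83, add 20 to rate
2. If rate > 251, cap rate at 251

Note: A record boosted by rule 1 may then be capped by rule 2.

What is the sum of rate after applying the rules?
1715

Step 1: Apply rule 1 to records with rate < 83
  - 2 records get bonus of 20
  - Of these, 0 records then exceed 251 and get capped
Step 2: Apply rule 2 to records with rate > 251
  - 0 records (original) are capped
Step 3: Calculate final sum = 1715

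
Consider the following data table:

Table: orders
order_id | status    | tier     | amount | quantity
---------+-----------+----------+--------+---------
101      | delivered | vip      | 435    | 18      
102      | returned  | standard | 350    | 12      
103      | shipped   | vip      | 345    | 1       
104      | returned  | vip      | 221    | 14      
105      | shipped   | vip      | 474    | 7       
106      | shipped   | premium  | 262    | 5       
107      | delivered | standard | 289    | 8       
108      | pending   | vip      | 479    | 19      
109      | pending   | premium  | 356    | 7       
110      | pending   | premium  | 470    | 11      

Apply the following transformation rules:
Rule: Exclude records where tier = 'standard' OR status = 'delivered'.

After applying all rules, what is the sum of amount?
2607

Step 1: Find records where tier = 'standard' OR status = 'delivered'
Step 2: 3 records match, summing to 1074
Step 3: Original sum: 3681
Step 4: Remaining sum = 3681 - 1074 = 2607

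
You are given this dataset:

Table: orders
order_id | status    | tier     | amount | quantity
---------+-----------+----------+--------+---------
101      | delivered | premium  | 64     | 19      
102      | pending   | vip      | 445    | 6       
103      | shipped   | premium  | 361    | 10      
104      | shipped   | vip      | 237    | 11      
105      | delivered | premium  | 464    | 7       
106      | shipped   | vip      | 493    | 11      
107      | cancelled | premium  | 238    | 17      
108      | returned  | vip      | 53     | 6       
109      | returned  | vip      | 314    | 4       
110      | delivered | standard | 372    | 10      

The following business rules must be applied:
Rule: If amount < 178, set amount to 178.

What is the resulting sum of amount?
3280

Step 1: 2 records have amount < 178
Step 2: These records originally summed to 117
Step 3: After setting to minimum: 2 × 178 = 356
Step 4: Unaffected records sum: 2924
Step 5: Final sum = 356 + 2924 = 3280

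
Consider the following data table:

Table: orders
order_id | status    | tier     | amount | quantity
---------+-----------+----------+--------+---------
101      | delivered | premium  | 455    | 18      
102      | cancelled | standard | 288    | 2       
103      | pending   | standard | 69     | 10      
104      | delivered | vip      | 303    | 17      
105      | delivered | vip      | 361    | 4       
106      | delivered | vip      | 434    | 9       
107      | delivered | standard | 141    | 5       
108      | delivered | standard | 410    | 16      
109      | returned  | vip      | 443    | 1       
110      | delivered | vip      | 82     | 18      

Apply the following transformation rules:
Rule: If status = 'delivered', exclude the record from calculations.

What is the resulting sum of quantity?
13

Step 1: Identify records where status = 'delivered'
Step 2: The excluded records sum to 87
Step 3: Original total quantity = 100
Step 4: Remaining total = 100 - 87 = 13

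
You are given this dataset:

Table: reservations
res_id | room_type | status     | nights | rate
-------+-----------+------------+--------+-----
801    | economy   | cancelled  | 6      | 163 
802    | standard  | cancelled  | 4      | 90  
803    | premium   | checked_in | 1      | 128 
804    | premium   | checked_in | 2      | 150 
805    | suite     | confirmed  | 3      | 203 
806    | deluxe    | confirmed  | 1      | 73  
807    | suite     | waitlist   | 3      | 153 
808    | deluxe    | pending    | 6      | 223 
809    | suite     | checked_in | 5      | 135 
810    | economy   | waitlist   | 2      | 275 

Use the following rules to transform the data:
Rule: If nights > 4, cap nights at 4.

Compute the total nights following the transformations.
28

Step 1: 3 records have nights > 4
Step 2: These records originally summed to 17
Step 3: After capping: 3 × 4 = 12
Step 4: Unaffected records sum: 16
Step 5: Final sum = 12 + 16 = 28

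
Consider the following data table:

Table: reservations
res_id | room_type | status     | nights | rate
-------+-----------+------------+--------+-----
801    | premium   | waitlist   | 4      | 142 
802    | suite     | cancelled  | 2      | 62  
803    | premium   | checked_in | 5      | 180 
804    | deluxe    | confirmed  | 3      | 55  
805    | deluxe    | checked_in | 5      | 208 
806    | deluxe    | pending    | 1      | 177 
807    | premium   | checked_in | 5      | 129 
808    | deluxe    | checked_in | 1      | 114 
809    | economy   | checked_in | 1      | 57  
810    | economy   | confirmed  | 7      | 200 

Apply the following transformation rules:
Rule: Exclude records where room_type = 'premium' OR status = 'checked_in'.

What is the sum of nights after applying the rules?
13

Step 1: Find records where room_type = 'premium' OR status = 'checked_in'
Step 2: 6 records match, summing to 21
Step 3: Original sum: 34
Step 4: Remaining sum = 34 - 21 = 13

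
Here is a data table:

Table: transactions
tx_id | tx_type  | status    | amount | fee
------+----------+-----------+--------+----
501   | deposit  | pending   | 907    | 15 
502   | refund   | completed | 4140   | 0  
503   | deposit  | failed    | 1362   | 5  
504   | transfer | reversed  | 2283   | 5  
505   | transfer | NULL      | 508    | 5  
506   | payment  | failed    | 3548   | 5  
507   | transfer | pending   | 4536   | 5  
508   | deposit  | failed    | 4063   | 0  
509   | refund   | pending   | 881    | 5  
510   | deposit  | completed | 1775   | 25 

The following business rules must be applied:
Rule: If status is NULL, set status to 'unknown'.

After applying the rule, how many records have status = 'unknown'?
1

Step 1: Count records where status IS NULL
Step 2: Found 1 records with NULL status
Step 3: These records will have status set to 'unknown'
Step 4: Records already having status = 'unknown': 0
Step 5: Answer: 1 + 0 = 1 records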